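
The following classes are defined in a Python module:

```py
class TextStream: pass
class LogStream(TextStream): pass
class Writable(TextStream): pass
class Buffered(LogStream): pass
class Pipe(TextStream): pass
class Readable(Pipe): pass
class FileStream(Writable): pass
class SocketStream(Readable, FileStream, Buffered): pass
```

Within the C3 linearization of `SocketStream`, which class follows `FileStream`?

L[SocketStream] = SocketStream + merge(L[Readable], L[FileStream], L[Buffered], [Readable FileStream Buffered])
  take Readable:  [Readable Pipe TextStream object] + [FileStream Writable TextStream object] + [Buffered LogStream TextStream object] + [Readable FileStream Buffered]
  take Pipe:  [Pipe TextStream object] + [FileStream Writable TextStream object] + [Buffered LogStream TextStream object] + [FileStream Buffered]
  take FileStream:  [TextStream object] + [FileStream Writable TextStream object] + [Buffered LogStream TextStream object] + [FileStream Buffered]
  take Writable:  [TextStream object] + [Writable TextStream object] + [Buffered LogStream TextStream object] + [Buffered]
  take Buffered:  [TextStream object] + [TextStream object] + [Buffered LogStream TextStream object] + [Buffered]
  take LogStream:  [TextStream object] + [TextStream object] + [LogStream TextStream object]
  take TextStream:  [TextStream object] + [TextStream object] + [TextStream object]
  take object:  [object] + [object] + [object]
MRO: SocketStream Readable Pipe FileStream Writable Buffered LogStream TextStream object
FileStream is at position 3; next is Writable.

Writable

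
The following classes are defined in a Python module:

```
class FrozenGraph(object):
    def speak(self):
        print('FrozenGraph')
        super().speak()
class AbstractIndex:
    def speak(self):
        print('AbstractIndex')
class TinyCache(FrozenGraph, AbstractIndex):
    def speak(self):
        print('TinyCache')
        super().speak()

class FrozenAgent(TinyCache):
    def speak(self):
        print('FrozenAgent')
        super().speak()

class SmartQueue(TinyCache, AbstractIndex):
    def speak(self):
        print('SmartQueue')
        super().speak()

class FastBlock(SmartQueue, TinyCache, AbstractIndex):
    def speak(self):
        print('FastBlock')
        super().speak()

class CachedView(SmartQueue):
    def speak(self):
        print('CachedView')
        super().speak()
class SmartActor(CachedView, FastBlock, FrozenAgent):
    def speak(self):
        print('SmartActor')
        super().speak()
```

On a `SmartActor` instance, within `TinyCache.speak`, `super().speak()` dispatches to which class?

FrozenGraph

L[SmartActor] = SmartActor + merge(L[CachedView], L[FastBlock], L[FrozenAgent], [CachedView FastBlock FrozenAgent])
  take CachedView:  [CachedView SmartQueue TinyCache FrozenGraph AbstractIndex object] + [FastBlock SmartQueue TinyCache FrozenGraph AbstractIndex object] + [FrozenAgent TinyCache FrozenGraph AbstractIndex object] + [CachedView FastBlock FrozenAgent]
  take FastBlock:  [SmartQueue TinyCache FrozenGraph AbstractIndex object] + [FastBlock SmartQueue TinyCache FrozenGraph AbstractIndex object] + [FrozenAgent TinyCache FrozenGraph AbstractIndex object] + [FastBlock FrozenAgent]
  take SmartQueue:  [SmartQueue TinyCache FrozenGraph AbstractIndex object] + [SmartQueue TinyCache FrozenGraph AbstractIndex object] + [FrozenAgent TinyCache FrozenGraph AbstractIndex object] + [FrozenAgent]
  take FrozenAgent:  [TinyCache FrozenGraph AbstractIndex object] + [TinyCache FrozenGraph AbstractIndex object] + [FrozenAgent TinyCache FrozenGraph AbstractIndex object] + [FrozenAgent]
  take TinyCache:  [TinyCache FrozenGraph AbstractIndex object] + [TinyCache FrozenGraph AbstractIndex object] + [TinyCache FrozenGraph AbstractIndex object]
  take FrozenGraph:  [FrozenGraph AbstractIndex object] + [FrozenGraph AbstractIndex object] + [FrozenGraph AbstractIndex object]
  take AbstractIndex:  [AbstractIndex object] + [AbstractIndex object] + [AbstractIndex object]
  take object:  [object] + [object] + [object]
MRO: SmartActor CachedView FastBlock SmartQueue FrozenAgent TinyCache FrozenGraph AbstractIndex object
super() in TinyCache.speak on a SmartActor instance goes to the class after TinyCache in SmartActor's MRO: FrozenGraph.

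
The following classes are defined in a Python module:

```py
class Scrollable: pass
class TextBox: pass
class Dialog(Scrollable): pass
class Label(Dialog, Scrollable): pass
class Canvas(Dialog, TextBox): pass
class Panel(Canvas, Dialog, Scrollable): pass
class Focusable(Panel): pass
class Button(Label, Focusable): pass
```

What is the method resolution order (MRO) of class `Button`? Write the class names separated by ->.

Button -> Label -> Focusable -> Panel -> Canvas -> Dialog -> Scrollable -> TextBox -> object

L[Button] = Button + merge(L[Label], L[Focusable], [Label Focusable])
  take Label:  [Label Dialog Scrollable object] + [Focusable Panel Canvas Dialog Scrollable TextBox object] + [Label Focusable]
  take Focusable:  [Dialog Scrollable object] + [Focusable Panel Canvas Dialog Scrollable TextBox object] + [Focusable]
  take Panel:  [Dialog Scrollable object] + [Panel Canvas Dialog Scrollable TextBox object]
  take Canvas:  [Dialog Scrollable object] + [Canvas Dialog Scrollable TextBox object]
  take Dialog:  [Dialog Scrollable object] + [Dialog Scrollable TextBox object]
  take Scrollable:  [Scrollable object] + [Scrollable TextBox object]
  take TextBox:  [object] + [TextBox object]
  take object:  [object] + [object]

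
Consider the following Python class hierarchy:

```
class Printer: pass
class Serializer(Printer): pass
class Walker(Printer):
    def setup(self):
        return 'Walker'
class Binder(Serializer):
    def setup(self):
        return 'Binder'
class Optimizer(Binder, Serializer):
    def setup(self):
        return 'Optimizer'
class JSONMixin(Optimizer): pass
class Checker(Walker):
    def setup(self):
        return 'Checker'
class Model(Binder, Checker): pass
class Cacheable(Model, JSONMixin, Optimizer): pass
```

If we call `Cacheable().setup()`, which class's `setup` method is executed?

Optimizer

L[Cacheable] = Cacheable + merge(L[Model], L[JSONMixin], L[Optimizer], [Model JSONMixin Optimizer])
  take Model:  [Model Binder Serializer Checker Walker Printer object] + [JSONMixin Optimizer Binder Serializer Printer object] + [Optimizer Binder Serializer Printer object] + [Model JSONMixin Optimizer]
  take JSONMixin:  [Binder Serializer Checker Walker Printer object] + [JSONMixin Optimizer Binder Serializer Printer object] + [Optimizer Binder Serializer Printer object] + [JSONMixin Optimizer]
  take Optimizer:  [Binder Serializer Checker Walker Printer object] + [Optimizer Binder Serializer Printer object] + [Optimizer Binder Serializer Printer object] + [Optimizer]
  take Binder:  [Binder Serializer Checker Walker Printer object] + [Binder Serializer Printer object] + [Binder Serializer Printer object]
  take Serializer:  [Serializer Checker Walker Printer object] + [Serializer Printer object] + [Serializer Printer object]
  take Checker:  [Checker Walker Printer object] + [Printer object] + [Printer object]
  take Walker:  [Walker Printer object] + [Printer object] + [Printer object]
  take Printer:  [Printer object] + [Printer object] + [Printer object]
  take object:  [object] + [object] + [object]
MRO: Cacheable Model JSONMixin Optimizer Binder Serializer Checker Walker Printer object
setup is defined in: Binder, Checker, Optimizer, Walker. First along the MRO is Optimizer.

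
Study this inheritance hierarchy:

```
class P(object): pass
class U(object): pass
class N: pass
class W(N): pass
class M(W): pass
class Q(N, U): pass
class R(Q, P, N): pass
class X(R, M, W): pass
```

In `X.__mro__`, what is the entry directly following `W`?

L[X] = X + merge(L[R], L[M], L[W], [R M W])
  take R:  [R Q P N U object] + [M W N object] + [W N object] + [R M W]
  take Q:  [Q P N U object] + [M W N object] + [W N object] + [M W]
  take P:  [P N U object] + [M W N object] + [W N object] + [M W]
  take M:  [N U object] + [M W N object] + [W N object] + [M W]
  take W:  [N U object] + [W N object] + [W N object] + [W]
  take N:  [N U object] + [N object] + [N object]
  take U:  [U object] + [object] + [object]
  take object:  [object] + [object] + [object]
MRO: X R Q P M W N U object
W is at position 5; next is N.

N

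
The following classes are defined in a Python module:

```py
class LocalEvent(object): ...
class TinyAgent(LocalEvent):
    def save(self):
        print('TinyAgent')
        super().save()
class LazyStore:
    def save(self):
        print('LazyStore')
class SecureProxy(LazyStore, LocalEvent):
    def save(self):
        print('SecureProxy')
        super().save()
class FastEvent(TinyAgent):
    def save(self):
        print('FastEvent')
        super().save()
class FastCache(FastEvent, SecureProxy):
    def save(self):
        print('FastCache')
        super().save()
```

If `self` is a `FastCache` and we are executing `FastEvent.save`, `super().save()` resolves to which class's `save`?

L[FastCache] = FastCache + merge(L[FastEvent], L[SecureProxy], [FastEvent SecureProxy])
  take FastEvent:  [FastEvent TinyAgent LocalEvent object] + [SecureProxy LazyStore LocalEvent object] + [FastEvent SecureProxy]
  take TinyAgent:  [TinyAgent LocalEvent object] + [SecureProxy LazyStore LocalEvent object] + [SecureProxy]
  take SecureProxy:  [LocalEvent object] + [SecureProxy LazyStore LocalEvent object] + [SecureProxy]
  take LazyStore:  [LocalEvent object] + [LazyStore LocalEvent object]
  take LocalEvent:  [LocalEvent object] + [LocalEvent object]
  take object:  [object] + [object]
MRO: FastCache FastEvent TinyAgent SecureProxy LazyStore LocalEvent object
super() in FastEvent.save on a FastCache instance goes to the class after FastEvent in FastCache's MRO: TinyAgent.

TinyAgent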